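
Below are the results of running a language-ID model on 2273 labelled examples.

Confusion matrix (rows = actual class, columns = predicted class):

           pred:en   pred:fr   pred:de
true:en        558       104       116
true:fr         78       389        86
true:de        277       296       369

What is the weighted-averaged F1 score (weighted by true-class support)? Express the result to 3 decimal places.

0.569

Per-class F1 score (2·TP/(2·TP+FP+FN)):
  en: TP=558, FP=78+277=355, FN=104+116=220 → 1116/1691 = 0.6600
  fr: TP=389, FP=104+296=400, FN=78+86=164 → 778/1342 = 0.5797
  de: TP=369, FP=116+86=202, FN=277+296=573 → 738/1513 = 0.4878
Weighted-F1 score = Σ (supportᵢ/N)·F1 scoreᵢ with N=2273: (778/2273)·0.6600 + (553/2273)·0.5797 + (942/2273)·0.4878 = 0.569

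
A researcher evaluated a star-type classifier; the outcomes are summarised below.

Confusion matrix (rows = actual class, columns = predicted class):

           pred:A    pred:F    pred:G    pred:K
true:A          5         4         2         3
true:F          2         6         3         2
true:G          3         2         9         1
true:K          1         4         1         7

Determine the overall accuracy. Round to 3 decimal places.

0.491

Accuracy = trace / total = (5+6+9+7=27) / 55 = 27/55 = 0.491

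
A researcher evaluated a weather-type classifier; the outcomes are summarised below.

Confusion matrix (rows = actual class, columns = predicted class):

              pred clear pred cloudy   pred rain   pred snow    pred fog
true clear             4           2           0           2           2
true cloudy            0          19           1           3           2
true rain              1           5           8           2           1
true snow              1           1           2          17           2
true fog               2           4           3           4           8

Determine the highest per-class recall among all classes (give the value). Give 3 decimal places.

0.760

Per-class recall (TP/(TP+FN)):
  clear: TP=4, FN=2+0+2+2=6 → 4/10 = 0.4000
  cloudy: TP=19, FN=0+1+3+2=6 → 19/25 = 0.7600
  rain: TP=8, FN=1+5+2+1=9 → 8/17 = 0.4706
  snow: TP=17, FN=1+1+2+2=6 → 17/23 = 0.7391
  fog: TP=8, FN=2+4+3+4=13 → 8/21 = 0.3810
Highest is class 'cloudy' with recall = 0.760.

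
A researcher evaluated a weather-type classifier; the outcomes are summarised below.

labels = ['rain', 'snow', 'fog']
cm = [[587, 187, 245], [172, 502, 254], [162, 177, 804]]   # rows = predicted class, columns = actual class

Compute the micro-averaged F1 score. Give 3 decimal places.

0.613

Micro-averaging pools counts across classes: ΣTP=1893, ΣFP=1197, ΣFN=1197.
Micro-F1 score = 2·TP/(2·TP+FP+FN) on pooled counts = 0.613 (equals overall accuracy in single-label multiclass).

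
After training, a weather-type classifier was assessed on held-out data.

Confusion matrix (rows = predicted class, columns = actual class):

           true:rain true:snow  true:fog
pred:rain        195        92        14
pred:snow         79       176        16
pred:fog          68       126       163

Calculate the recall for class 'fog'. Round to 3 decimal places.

Take TP from the diagonal, FP from the rest of the 'fog' prediction marginal, FN from the rest of the 'fog' actual marginal.
recall = TP/(TP+FN).
fog: TP=163, FN=14+16=30 → 163/193 = 0.8446

0.845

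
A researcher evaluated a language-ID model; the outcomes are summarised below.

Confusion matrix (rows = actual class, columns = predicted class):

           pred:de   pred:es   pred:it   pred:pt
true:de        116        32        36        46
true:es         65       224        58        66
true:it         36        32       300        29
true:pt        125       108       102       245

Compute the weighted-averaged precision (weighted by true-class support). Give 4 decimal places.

0.5678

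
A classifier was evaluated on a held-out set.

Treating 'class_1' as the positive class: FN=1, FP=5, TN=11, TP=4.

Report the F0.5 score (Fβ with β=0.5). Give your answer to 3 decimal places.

Fβ = (1+β²)·TP / ((1+β²)·TP + β²·FN + FP), with β²=1/4
= 1.25·4 / (1.25·4 + 0.25·1 + 5) = 0.488

0.488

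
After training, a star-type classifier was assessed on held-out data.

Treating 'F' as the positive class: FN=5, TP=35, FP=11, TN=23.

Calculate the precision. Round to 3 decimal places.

0.761

Precision = TP/(TP+FP) = 35/(35+11) = 35/46 = 0.761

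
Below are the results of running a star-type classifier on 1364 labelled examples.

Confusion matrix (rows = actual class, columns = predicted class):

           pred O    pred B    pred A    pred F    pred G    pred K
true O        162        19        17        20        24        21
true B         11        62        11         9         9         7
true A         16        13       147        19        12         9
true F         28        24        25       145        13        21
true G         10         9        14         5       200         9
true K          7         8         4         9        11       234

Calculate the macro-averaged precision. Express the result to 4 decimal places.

Per-class precision (TP/(TP+FP)):
  O: TP=162, FP=11+16+28+10+7=72 → 162/234 = 0.69231
  B: TP=62, FP=19+13+24+9+8=73 → 62/135 = 0.45926
  A: TP=147, FP=17+11+25+14+4=71 → 147/218 = 0.67431
  F: TP=145, FP=20+9+19+5+9=62 → 145/207 = 0.70048
  G: TP=200, FP=24+9+12+13+11=69 → 200/269 = 0.74349
  K: TP=234, FP=21+7+9+21+9=67 → 234/301 = 0.77741
Macro-precision = mean = (0.69231 + 0.45926 + 0.67431 + 0.70048 + 0.74349 + 0.77741) / 6 = 0.6745

0.6745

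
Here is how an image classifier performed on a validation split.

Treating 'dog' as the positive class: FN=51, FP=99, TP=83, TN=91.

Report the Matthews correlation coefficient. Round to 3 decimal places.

MCC = (TP·TN − FP·FN) / √((TP+FP)(TP+FN)(TN+FP)(TN+FN))
Numerator = 83·91 − 99·51 = 2504
Denominator = √(182·134·190·142) = √657988240 = 25651.2814
MCC = 2504 / 25651.2814 = 0.098

0.098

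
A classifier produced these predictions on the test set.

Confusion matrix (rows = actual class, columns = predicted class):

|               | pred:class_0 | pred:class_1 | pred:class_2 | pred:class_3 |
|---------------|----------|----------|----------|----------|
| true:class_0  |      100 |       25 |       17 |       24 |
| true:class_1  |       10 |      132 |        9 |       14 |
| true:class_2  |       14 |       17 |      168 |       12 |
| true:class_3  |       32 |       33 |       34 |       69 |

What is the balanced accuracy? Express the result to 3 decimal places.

0.652

Balanced accuracy = mean of per-class recall.
  class_0: recall = 100/166 = 0.6024
  class_1: recall = 132/165 = 0.8000
  class_2: recall = 168/211 = 0.7962
  class_3: recall = 69/168 = 0.4107
Mean = (0.6024 + 0.8000 + 0.7962 + 0.4107) / 4 = 0.652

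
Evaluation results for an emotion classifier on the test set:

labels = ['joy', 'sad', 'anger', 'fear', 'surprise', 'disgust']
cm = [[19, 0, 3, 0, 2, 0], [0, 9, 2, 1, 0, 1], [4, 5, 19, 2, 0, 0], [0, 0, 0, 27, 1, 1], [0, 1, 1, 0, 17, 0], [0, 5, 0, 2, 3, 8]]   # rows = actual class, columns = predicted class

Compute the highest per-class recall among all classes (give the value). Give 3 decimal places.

0.931

Per-class recall (TP/(TP+FN)):
  joy: TP=19, FN=0+3+0+2+0=5 → 19/24 = 0.7917
  sad: TP=9, FN=0+2+1+0+1=4 → 9/13 = 0.6923
  anger: TP=19, FN=4+5+2+0+0=11 → 19/30 = 0.6333
  fear: TP=27, FN=0+0+0+1+1=2 → 27/29 = 0.9310
  surprise: TP=17, FN=0+1+1+0+0=2 → 17/19 = 0.8947
  disgust: TP=8, FN=0+5+0+2+3=10 → 8/18 = 0.4444
Highest is class 'fear' with recall = 0.931.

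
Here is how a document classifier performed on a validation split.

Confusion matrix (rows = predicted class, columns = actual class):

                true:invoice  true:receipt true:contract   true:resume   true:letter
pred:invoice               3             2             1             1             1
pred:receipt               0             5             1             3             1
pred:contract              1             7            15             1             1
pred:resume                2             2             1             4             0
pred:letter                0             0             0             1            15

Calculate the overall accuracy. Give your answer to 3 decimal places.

0.618

Accuracy = trace / total = (3+5+15+4+15=42) / 68 = 42/68 = 0.618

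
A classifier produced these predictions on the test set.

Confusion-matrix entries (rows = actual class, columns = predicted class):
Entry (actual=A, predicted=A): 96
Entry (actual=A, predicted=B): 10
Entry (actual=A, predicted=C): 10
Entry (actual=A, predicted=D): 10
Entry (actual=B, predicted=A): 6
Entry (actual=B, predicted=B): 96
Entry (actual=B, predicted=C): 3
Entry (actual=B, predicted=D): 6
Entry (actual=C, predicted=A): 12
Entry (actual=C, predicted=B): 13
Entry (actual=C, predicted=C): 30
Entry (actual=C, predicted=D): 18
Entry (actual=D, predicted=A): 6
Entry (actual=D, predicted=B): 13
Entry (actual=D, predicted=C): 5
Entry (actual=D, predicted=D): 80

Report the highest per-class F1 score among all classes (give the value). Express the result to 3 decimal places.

Per-class F1 score (2·TP/(2·TP+FP+FN)):
  A: TP=96, FP=6+12+6=24, FN=10+10+10=30 → 192/246 = 0.7805
  B: TP=96, FP=10+13+13=36, FN=6+3+6=15 → 192/243 = 0.7901
  C: TP=30, FP=10+3+5=18, FN=12+13+18=43 → 60/121 = 0.4959
  D: TP=80, FP=10+6+18=34, FN=6+13+5=24 → 160/218 = 0.7339
Highest is class 'B' with F1 score = 0.790.

0.790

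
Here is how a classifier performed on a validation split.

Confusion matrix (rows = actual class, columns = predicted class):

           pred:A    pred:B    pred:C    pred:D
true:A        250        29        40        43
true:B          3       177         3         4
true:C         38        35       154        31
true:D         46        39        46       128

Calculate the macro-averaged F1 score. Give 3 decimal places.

0.660

Per-class F1 score (2·TP/(2·TP+FP+FN)):
  A: TP=250, FP=3+38+46=87, FN=29+40+43=112 → 500/699 = 0.7153
  B: TP=177, FP=29+35+39=103, FN=3+3+4=10 → 354/467 = 0.7580
  C: TP=154, FP=40+3+46=89, FN=38+35+31=104 → 308/501 = 0.6148
  D: TP=128, FP=43+4+31=78, FN=46+39+46=131 → 256/465 = 0.5505
Macro-F1 score = mean = (0.7153 + 0.7580 + 0.6148 + 0.5505) / 4 = 0.660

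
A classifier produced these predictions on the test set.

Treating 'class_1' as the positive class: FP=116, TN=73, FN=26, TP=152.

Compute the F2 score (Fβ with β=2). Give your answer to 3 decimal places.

Fβ = (1+β²)·TP / ((1+β²)·TP + β²·FN + FP), with β²=4
= 5·152 / (5·152 + 4·26 + 116) = 0.776

0.776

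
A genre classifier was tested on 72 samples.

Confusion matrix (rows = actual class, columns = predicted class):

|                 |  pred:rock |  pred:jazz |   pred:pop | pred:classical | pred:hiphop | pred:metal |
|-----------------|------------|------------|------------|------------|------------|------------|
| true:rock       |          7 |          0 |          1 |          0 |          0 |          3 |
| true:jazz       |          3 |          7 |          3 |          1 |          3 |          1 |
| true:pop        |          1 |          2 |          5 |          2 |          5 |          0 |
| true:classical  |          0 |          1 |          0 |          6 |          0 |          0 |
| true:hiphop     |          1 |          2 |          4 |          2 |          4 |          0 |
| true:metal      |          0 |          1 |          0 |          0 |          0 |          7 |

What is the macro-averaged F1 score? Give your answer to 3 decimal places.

Per-class F1 score (2·TP/(2·TP+FP+FN)):
  rock: TP=7, FP=3+1+0+1+0=5, FN=0+1+0+0+3=4 → 14/23 = 0.6087
  jazz: TP=7, FP=0+2+1+2+1=6, FN=3+3+1+3+1=11 → 14/31 = 0.4516
  pop: TP=5, FP=1+3+0+4+0=8, FN=1+2+2+5+0=10 → 10/28 = 0.3571
  classical: TP=6, FP=0+1+2+2+0=5, FN=0+1+0+0+0=1 → 12/18 = 0.6667
  hiphop: TP=4, FP=0+3+5+0+0=8, FN=1+2+4+2+0=9 → 8/25 = 0.3200
  metal: TP=7, FP=3+1+0+0+0=4, FN=0+1+0+0+0=1 → 14/19 = 0.7368
Macro-F1 score = mean = (0.6087 + 0.4516 + 0.3571 + 0.6667 + 0.3200 + 0.7368) / 6 = 0.523

0.523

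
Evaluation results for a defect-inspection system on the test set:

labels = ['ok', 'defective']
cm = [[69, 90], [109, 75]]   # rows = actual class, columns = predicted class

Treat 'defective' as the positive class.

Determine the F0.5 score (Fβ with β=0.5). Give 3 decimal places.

0.444

Fβ = (1+β²)·TP / ((1+β²)·TP + β²·FN + FP), with β²=1/4
= 1.25·75 / (1.25·75 + 0.25·109 + 90) = 0.444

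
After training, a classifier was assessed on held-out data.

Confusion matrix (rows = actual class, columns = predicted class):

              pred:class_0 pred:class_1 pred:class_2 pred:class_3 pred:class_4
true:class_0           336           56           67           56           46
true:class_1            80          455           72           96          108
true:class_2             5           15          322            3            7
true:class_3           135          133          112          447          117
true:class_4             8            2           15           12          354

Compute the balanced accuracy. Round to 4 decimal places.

0.6907

Balanced accuracy = mean of per-class recall.
  class_0: recall = 336/561 = 0.59893
  class_1: recall = 455/811 = 0.56104
  class_2: recall = 322/352 = 0.91477
  class_3: recall = 447/944 = 0.47352
  class_4: recall = 354/391 = 0.90537
Mean = (0.59893 + 0.56104 + 0.91477 + 0.47352 + 0.90537) / 5 = 0.6907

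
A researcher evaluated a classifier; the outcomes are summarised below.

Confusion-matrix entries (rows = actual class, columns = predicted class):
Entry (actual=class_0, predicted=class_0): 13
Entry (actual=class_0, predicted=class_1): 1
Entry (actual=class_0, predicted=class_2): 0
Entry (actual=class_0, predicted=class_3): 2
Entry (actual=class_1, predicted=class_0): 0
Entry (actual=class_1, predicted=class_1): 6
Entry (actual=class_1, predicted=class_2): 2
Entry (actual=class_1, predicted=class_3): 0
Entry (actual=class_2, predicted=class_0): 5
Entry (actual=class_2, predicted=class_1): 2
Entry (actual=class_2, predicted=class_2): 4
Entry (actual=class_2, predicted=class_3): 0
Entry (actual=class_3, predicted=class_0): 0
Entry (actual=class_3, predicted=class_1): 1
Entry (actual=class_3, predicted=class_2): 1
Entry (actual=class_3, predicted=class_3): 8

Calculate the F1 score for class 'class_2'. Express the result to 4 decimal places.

0.4444

Treat 'class_2' as positive and all other classes as negative.
F1 score = 2·TP/(2·TP+FP+FN).
class_2: TP=4, FP=0+2+1=3, FN=5+2+0=7 → 8/18 = 0.44444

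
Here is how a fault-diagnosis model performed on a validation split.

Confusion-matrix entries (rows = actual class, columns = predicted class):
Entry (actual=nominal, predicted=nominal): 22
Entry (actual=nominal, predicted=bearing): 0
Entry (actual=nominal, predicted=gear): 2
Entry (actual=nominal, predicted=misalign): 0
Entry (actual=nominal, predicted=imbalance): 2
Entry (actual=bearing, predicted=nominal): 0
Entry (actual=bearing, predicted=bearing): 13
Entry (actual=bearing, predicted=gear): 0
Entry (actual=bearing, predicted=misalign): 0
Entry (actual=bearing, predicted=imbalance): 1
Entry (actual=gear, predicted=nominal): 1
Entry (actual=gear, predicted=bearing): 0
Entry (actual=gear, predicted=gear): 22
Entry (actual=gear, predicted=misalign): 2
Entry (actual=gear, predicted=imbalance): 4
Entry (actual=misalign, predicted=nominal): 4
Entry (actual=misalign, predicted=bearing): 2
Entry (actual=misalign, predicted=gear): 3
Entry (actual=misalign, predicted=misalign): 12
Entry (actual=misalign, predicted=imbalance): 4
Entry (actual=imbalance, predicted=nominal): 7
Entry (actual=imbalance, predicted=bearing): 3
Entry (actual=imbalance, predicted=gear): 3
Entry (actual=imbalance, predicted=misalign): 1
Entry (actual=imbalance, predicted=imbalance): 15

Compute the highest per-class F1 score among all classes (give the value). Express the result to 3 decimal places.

0.813

Per-class F1 score (2·TP/(2·TP+FP+FN)):
  nominal: TP=22, FP=0+1+4+7=12, FN=0+2+0+2=4 → 44/60 = 0.7333
  bearing: TP=13, FP=0+0+2+3=5, FN=0+0+0+1=1 → 26/32 = 0.8125
  gear: TP=22, FP=2+0+3+3=8, FN=1+0+2+4=7 → 44/59 = 0.7458
  misalign: TP=12, FP=0+0+2+1=3, FN=4+2+3+4=13 → 24/40 = 0.6000
  imbalance: TP=15, FP=2+1+4+4=11, FN=7+3+3+1=14 → 30/55 = 0.5455
Highest is class 'bearing' with F1 score = 0.813.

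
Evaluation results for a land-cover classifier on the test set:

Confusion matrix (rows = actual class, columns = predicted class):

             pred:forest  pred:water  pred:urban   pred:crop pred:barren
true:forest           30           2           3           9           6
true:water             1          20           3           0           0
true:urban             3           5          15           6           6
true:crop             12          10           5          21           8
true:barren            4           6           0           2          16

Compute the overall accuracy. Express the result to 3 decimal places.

Accuracy = trace / total = (30+20+15+21+16=102) / 193 = 102/193 = 0.528

0.528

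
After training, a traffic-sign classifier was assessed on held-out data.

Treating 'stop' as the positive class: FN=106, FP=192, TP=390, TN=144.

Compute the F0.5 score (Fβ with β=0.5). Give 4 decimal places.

Fβ = (1+β²)·TP / ((1+β²)·TP + β²·FN + FP), with β²=1/4
= 1.25·390 / (1.25·390 + 0.25·106 + 192) = 0.6905

0.6905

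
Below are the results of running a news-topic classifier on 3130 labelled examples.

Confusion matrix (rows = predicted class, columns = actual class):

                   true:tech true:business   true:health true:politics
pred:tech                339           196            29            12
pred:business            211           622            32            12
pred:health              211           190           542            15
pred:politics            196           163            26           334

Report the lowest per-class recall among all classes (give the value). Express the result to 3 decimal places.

Per-class recall (TP/(TP+FN)):
  tech: TP=339, FN=211+211+196=618 → 339/957 = 0.3542
  business: TP=622, FN=196+190+163=549 → 622/1171 = 0.5312
  health: TP=542, FN=29+32+26=87 → 542/629 = 0.8617
  politics: TP=334, FN=12+12+15=39 → 334/373 = 0.8954
Lowest is class 'tech' with recall = 0.354.

0.354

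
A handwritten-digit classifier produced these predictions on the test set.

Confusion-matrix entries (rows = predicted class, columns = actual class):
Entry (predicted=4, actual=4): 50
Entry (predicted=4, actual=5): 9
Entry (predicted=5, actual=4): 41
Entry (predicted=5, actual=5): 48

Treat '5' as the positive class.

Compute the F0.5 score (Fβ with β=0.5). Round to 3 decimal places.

Fβ = (1+β²)·TP / ((1+β²)·TP + β²·FN + FP), with β²=1/4
= 1.25·48 / (1.25·48 + 0.25·9 + 41) = 0.581

0.581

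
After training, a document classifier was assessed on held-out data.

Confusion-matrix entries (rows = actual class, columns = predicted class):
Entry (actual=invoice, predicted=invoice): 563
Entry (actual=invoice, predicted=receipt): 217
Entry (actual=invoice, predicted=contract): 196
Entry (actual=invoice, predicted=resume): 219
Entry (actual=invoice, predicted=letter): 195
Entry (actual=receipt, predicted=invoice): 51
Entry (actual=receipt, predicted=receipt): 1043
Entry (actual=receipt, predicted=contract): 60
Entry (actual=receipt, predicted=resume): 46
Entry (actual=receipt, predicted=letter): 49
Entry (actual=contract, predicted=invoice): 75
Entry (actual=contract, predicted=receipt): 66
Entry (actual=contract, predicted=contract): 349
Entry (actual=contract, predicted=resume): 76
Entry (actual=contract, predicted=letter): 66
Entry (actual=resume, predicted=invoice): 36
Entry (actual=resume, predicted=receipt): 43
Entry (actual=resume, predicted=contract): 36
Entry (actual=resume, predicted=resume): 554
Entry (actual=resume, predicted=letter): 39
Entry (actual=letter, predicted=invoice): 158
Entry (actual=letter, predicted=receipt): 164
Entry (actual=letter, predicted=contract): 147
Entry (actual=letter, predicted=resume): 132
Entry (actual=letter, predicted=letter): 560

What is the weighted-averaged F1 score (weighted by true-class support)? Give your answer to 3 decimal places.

0.587

Per-class F1 score (2·TP/(2·TP+FP+FN)):
  invoice: TP=563, FP=51+75+36+158=320, FN=217+196+219+195=827 → 1126/2273 = 0.4954
  receipt: TP=1043, FP=217+66+43+164=490, FN=51+60+46+49=206 → 2086/2782 = 0.7498
  contract: TP=349, FP=196+60+36+147=439, FN=75+66+76+66=283 → 698/1420 = 0.4915
  resume: TP=554, FP=219+46+76+132=473, FN=36+43+36+39=154 → 1108/1735 = 0.6386
  letter: TP=560, FP=195+49+66+39=349, FN=158+164+147+132=601 → 1120/2070 = 0.5411
Weighted-F1 score = Σ (supportᵢ/N)·F1 scoreᵢ with N=5140: (1390/5140)·0.4954 + (1249/5140)·0.7498 + (632/5140)·0.4915 + (708/5140)·0.6386 + (1161/5140)·0.5411 = 0.587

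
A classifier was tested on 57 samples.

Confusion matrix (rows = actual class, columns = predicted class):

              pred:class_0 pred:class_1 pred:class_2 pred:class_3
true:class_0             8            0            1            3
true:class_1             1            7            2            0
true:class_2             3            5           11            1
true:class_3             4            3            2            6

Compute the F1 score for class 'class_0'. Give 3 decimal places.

Take TP from the diagonal, FP from the rest of the 'class_0' prediction marginal, FN from the rest of the 'class_0' actual marginal.
F1 score = 2·TP/(2·TP+FP+FN).
class_0: TP=8, FP=1+3+4=8, FN=0+1+3=4 → 16/28 = 0.5714

0.571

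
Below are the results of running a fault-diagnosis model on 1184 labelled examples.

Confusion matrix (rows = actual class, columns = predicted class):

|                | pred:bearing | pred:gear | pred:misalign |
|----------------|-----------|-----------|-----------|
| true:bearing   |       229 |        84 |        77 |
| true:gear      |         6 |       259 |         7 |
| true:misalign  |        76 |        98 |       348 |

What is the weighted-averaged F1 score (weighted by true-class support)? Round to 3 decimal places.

Per-class F1 score (2·TP/(2·TP+FP+FN)):
  bearing: TP=229, FP=6+76=82, FN=84+77=161 → 458/701 = 0.6534
  gear: TP=259, FP=84+98=182, FN=6+7=13 → 518/713 = 0.7265
  misalign: TP=348, FP=77+7=84, FN=76+98=174 → 696/954 = 0.7296
Weighted-F1 score = Σ (supportᵢ/N)·F1 scoreᵢ with N=1184: (390/1184)·0.6534 + (272/1184)·0.7265 + (522/1184)·0.7296 = 0.704

0.704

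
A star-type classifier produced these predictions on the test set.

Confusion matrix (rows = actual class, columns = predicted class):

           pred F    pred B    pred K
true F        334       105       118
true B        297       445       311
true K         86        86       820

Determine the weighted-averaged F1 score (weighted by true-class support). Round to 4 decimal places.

0.6045

Per-class F1 score (2·TP/(2·TP+FP+FN)):
  F: TP=334, FP=297+86=383, FN=105+118=223 → 668/1274 = 0.52433
  B: TP=445, FP=105+86=191, FN=297+311=608 → 890/1689 = 0.52694
  K: TP=820, FP=118+311=429, FN=86+86=172 → 1640/2241 = 0.73182
Weighted-F1 score = Σ (supportᵢ/N)·F1 scoreᵢ with N=2602: (557/2602)·0.52433 + (1053/2602)·0.52694 + (992/2602)·0.73182 = 0.6045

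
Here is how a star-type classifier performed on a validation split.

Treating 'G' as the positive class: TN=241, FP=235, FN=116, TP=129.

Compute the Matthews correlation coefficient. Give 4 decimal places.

MCC = (TP·TN − FP·FN) / √((TP+FP)(TP+FN)(TN+FP)(TN+FN))
Numerator = 129·241 − 235·116 = 3829
Denominator = √(364·245·476·357) = √15154535760 = 123103.7601
MCC = 3829 / 123103.7601 = 0.0311

0.0311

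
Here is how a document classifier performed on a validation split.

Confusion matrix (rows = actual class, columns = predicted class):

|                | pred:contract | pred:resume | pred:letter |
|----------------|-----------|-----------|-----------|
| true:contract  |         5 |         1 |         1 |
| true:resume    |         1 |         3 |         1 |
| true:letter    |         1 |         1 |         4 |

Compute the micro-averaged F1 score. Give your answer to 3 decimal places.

0.667

Micro-averaging pools counts across classes: ΣTP=12, ΣFP=6, ΣFN=6.
Micro-F1 score = 2·TP/(2·TP+FP+FN) on pooled counts = 0.667 (equals overall accuracy in single-label multiclass).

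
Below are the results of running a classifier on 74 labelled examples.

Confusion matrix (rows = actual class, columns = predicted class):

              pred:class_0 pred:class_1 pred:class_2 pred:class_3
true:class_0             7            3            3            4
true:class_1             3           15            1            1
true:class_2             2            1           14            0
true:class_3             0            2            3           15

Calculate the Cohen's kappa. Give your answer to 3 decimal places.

0.584

Observed agreement pₒ = trace/N = 51/74 = 0.6892
Expected agreement pₑ = Σ (rowᵢ·colᵢ)/N² = (17·12 + 20·21 + 17·21 + 20·20)/74² = 0.2522
κ = (pₒ − pₑ)/(1 − pₑ) = (0.6892 − 0.2522)/(1 − 0.2522) = 0.584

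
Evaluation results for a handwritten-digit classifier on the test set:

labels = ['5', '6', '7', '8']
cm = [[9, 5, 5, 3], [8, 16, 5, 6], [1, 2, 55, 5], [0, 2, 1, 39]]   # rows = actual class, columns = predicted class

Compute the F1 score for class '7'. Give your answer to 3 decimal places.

0.853

Treat '7' as positive and all other classes as negative.
F1 score = 2·TP/(2·TP+FP+FN).
7: TP=55, FP=5+5+1=11, FN=1+2+5=8 → 110/129 = 0.8527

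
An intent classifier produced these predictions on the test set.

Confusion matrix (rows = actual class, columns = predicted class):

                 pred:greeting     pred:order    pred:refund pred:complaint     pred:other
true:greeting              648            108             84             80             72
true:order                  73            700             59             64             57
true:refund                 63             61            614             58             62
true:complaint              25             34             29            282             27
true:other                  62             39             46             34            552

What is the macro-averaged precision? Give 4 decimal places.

Per-class precision (TP/(TP+FP)):
  greeting: TP=648, FP=73+63+25+62=223 → 648/871 = 0.74397
  order: TP=700, FP=108+61+34+39=242 → 700/942 = 0.74310
  refund: TP=614, FP=84+59+29+46=218 → 614/832 = 0.73798
  complaint: TP=282, FP=80+64+58+34=236 → 282/518 = 0.54440
  other: TP=552, FP=72+57+62+27=218 → 552/770 = 0.71688
Macro-precision = mean = (0.74397 + 0.74310 + 0.73798 + 0.54440 + 0.71688) / 5 = 0.6973

0.6973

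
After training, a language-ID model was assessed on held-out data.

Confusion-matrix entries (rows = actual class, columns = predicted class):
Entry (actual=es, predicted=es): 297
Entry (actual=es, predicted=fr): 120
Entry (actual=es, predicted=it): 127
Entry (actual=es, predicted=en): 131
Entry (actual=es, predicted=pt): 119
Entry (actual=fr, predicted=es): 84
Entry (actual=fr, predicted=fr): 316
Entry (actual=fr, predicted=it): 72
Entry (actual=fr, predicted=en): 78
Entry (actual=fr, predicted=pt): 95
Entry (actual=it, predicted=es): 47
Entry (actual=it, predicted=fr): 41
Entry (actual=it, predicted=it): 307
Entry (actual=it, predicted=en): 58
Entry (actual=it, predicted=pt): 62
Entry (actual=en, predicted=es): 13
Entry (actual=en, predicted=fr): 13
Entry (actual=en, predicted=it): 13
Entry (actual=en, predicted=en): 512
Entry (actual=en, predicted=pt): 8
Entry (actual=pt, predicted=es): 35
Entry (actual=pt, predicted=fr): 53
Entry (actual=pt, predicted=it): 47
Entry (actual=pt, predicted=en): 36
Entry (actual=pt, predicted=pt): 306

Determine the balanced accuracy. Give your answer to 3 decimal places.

Balanced accuracy = mean of per-class recall.
  es: recall = 297/794 = 0.3741
  fr: recall = 316/645 = 0.4899
  it: recall = 307/515 = 0.5961
  en: recall = 512/559 = 0.9159
  pt: recall = 306/477 = 0.6415
Mean = (0.3741 + 0.4899 + 0.5961 + 0.9159 + 0.6415) / 5 = 0.604

0.604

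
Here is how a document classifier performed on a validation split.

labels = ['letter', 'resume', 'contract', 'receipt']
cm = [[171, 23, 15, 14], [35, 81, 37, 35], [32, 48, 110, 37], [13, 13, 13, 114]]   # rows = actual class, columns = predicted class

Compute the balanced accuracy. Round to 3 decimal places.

0.607

Balanced accuracy = mean of per-class recall.
  letter: recall = 171/223 = 0.7668
  resume: recall = 81/188 = 0.4309
  contract: recall = 110/227 = 0.4846
  receipt: recall = 114/153 = 0.7451
Mean = (0.7668 + 0.4309 + 0.4846 + 0.7451) / 4 = 0.607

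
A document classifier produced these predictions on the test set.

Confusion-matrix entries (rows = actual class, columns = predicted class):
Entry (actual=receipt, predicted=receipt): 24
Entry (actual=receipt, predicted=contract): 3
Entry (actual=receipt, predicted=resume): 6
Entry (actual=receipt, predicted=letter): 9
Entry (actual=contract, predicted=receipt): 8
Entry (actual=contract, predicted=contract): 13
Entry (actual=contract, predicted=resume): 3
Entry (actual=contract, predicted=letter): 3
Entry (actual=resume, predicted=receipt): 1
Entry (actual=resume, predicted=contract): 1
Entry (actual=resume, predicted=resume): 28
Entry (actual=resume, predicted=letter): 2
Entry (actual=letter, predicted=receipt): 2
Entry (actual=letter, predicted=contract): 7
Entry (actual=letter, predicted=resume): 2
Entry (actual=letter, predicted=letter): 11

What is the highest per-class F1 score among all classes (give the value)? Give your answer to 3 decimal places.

Per-class F1 score (2·TP/(2·TP+FP+FN)):
  receipt: TP=24, FP=8+1+2=11, FN=3+6+9=18 → 48/77 = 0.6234
  contract: TP=13, FP=3+1+7=11, FN=8+3+3=14 → 26/51 = 0.5098
  resume: TP=28, FP=6+3+2=11, FN=1+1+2=4 → 56/71 = 0.7887
  letter: TP=11, FP=9+3+2=14, FN=2+7+2=11 → 22/47 = 0.4681
Highest is class 'resume' with F1 score = 0.789.

0.789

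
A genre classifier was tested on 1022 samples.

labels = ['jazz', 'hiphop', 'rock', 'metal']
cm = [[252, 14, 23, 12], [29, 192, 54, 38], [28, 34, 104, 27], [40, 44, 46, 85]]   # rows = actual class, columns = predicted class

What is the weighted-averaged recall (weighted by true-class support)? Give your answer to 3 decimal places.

0.619

Per-class recall (TP/(TP+FN)):
  jazz: TP=252, FN=14+23+12=49 → 252/301 = 0.8372
  hiphop: TP=192, FN=29+54+38=121 → 192/313 = 0.6134
  rock: TP=104, FN=28+34+27=89 → 104/193 = 0.5389
  metal: TP=85, FN=40+44+46=130 → 85/215 = 0.3953
Weighted-recall = Σ (supportᵢ/N)·recallᵢ with N=1022: (301/1022)·0.8372 + (313/1022)·0.6134 + (193/1022)·0.5389 + (215/1022)·0.3953 = 0.619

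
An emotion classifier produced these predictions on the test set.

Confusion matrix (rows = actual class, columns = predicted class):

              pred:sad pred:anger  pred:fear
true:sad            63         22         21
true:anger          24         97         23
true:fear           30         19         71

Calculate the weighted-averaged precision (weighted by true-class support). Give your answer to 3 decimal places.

0.628

Per-class precision (TP/(TP+FP)):
  sad: TP=63, FP=24+30=54 → 63/117 = 0.5385
  anger: TP=97, FP=22+19=41 → 97/138 = 0.7029
  fear: TP=71, FP=21+23=44 → 71/115 = 0.6174
Weighted-precision = Σ (supportᵢ/N)·precisionᵢ with N=370: (106/370)·0.5385 + (144/370)·0.7029 + (120/370)·0.6174 = 0.628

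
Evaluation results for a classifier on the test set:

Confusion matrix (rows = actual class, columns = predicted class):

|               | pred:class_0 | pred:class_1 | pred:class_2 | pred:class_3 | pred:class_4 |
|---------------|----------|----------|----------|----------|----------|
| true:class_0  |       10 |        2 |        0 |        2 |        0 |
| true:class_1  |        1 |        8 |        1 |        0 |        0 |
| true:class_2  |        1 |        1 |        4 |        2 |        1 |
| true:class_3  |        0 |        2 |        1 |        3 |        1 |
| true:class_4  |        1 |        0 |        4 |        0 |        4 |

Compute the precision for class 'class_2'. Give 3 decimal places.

0.400

Take TP from the diagonal, FP from the rest of the 'class_2' prediction marginal, FN from the rest of the 'class_2' actual marginal.
precision = TP/(TP+FP).
class_2: TP=4, FP=0+1+1+4=6 → 4/10 = 0.4000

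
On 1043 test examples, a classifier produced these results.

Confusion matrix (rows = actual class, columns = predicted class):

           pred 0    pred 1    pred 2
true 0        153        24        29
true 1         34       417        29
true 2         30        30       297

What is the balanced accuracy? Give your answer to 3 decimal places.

0.814

Balanced accuracy = mean of per-class recall.
  0: recall = 153/206 = 0.7427
  1: recall = 417/480 = 0.8688
  2: recall = 297/357 = 0.8319
Mean = (0.7427 + 0.8688 + 0.8319) / 3 = 0.814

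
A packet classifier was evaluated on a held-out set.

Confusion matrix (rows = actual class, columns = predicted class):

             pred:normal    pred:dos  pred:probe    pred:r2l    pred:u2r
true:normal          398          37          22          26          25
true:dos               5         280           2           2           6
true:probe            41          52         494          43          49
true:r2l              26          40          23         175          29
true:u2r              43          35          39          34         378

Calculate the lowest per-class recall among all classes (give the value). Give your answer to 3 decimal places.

Per-class recall (TP/(TP+FN)):
  normal: TP=398, FN=37+22+26+25=110 → 398/508 = 0.7835
  dos: TP=280, FN=5+2+2+6=15 → 280/295 = 0.9492
  probe: TP=494, FN=41+52+43+49=185 → 494/679 = 0.7275
  r2l: TP=175, FN=26+40+23+29=118 → 175/293 = 0.5973
  u2r: TP=378, FN=43+35+39+34=151 → 378/529 = 0.7146
Lowest is class 'r2l' with recall = 0.597.

0.597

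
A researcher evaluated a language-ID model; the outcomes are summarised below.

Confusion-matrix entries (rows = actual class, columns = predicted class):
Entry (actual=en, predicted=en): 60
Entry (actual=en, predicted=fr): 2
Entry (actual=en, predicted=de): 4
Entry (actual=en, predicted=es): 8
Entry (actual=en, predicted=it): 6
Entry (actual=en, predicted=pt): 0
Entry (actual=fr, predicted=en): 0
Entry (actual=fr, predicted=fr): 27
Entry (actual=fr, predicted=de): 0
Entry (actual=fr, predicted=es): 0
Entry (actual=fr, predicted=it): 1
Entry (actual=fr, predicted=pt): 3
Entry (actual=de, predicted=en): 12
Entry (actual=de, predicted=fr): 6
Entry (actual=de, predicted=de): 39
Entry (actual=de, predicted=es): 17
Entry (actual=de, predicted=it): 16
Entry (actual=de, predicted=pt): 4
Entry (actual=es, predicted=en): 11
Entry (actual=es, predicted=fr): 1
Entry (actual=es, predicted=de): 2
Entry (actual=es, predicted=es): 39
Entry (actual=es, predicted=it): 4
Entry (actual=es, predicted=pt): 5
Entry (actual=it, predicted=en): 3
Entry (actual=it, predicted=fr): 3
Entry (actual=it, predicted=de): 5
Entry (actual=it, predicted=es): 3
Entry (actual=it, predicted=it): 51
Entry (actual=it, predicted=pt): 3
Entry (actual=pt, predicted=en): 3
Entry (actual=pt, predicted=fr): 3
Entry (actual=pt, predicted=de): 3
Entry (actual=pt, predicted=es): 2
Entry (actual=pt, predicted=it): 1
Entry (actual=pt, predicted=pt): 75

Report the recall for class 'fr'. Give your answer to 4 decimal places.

recall = TP/(TP+FN).
fr: TP=27, FN=0+0+0+1+3=4 → 27/31 = 0.87097

0.8710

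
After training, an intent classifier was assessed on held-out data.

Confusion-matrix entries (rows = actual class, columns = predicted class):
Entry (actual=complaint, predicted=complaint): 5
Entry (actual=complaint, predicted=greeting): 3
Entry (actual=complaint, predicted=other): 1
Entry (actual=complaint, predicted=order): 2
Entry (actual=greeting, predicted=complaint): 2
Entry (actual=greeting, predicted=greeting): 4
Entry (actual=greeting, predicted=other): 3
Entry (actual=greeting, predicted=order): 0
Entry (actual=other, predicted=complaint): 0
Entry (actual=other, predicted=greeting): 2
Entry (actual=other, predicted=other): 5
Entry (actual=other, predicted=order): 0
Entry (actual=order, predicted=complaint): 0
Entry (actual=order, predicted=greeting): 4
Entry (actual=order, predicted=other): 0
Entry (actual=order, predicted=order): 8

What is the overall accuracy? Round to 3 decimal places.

Accuracy = trace / total = (5+4+5+8=22) / 39 = 22/39 = 0.564

0.564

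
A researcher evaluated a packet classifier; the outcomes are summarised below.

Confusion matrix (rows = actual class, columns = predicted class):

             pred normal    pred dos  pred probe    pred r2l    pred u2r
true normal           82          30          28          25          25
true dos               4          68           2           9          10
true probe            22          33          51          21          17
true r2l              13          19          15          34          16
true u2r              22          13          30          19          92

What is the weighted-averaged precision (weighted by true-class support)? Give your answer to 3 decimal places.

0.483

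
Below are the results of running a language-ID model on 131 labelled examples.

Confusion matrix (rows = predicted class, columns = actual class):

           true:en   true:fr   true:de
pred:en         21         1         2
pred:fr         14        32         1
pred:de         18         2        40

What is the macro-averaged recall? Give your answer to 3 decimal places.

0.747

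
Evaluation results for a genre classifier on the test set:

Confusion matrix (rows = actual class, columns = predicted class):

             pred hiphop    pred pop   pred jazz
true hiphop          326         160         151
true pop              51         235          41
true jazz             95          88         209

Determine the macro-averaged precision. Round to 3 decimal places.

0.566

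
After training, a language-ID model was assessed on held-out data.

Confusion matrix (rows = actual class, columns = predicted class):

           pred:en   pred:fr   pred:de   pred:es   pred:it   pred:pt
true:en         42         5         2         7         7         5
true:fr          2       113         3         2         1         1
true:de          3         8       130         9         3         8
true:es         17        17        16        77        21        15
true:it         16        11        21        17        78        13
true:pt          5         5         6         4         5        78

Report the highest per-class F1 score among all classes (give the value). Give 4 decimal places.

Per-class F1 score (2·TP/(2·TP+FP+FN)):
  en: TP=42, FP=2+3+17+16+5=43, FN=5+2+7+7+5=26 → 84/153 = 0.54902
  fr: TP=113, FP=5+8+17+11+5=46, FN=2+3+2+1+1=9 → 226/281 = 0.80427
  de: TP=130, FP=2+3+16+21+6=48, FN=3+8+9+3+8=31 → 260/339 = 0.76696
  es: TP=77, FP=7+2+9+17+4=39, FN=17+17+16+21+15=86 → 154/279 = 0.55197
  it: TP=78, FP=7+1+3+21+5=37, FN=16+11+21+17+13=78 → 156/271 = 0.57565
  pt: TP=78, FP=5+1+8+15+13=42, FN=5+5+6+4+5=25 → 156/223 = 0.69955
Highest is class 'fr' with F1 score = 0.8043.

0.8043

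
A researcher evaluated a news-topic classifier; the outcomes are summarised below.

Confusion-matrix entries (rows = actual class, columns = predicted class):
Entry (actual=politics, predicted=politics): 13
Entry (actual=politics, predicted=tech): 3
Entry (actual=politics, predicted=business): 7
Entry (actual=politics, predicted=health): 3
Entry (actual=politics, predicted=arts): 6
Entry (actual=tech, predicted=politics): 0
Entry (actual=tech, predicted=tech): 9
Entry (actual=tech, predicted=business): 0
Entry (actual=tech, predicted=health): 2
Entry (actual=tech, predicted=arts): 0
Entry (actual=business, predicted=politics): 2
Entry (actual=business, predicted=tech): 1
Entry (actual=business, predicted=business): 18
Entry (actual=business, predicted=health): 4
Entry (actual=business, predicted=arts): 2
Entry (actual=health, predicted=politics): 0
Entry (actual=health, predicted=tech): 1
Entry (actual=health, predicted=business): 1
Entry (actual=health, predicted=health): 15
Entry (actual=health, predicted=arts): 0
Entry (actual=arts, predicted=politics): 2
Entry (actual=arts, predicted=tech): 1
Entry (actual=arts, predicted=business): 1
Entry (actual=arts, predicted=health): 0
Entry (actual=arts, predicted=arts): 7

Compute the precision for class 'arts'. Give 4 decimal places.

0.4667

Treat 'arts' as positive and all other classes as negative.
precision = TP/(TP+FP).
arts: TP=7, FP=6+0+2+0=8 → 7/15 = 0.46667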